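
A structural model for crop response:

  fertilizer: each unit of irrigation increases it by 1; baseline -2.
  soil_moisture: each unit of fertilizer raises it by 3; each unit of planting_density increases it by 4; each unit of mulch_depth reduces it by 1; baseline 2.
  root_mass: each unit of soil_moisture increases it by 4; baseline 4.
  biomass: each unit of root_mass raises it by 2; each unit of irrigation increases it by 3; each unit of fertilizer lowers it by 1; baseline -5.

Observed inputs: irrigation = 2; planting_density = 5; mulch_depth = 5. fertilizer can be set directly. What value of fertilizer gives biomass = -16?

Intervening on fertilizer fixes its value directly, overriding its dependence on irrigation.
Substituting into the soil_moisture equation gives soil_moisture = 3*fertilizer + 17.
root_mass becomes 12*fertilizer + 72.
Substituting into the biomass equation gives biomass = 23*fertilizer + 145.
Solve 23*fertilizer + 145 = -16: fertilizer = (-16 - 145) / 23 = -7.

fertilizer = -7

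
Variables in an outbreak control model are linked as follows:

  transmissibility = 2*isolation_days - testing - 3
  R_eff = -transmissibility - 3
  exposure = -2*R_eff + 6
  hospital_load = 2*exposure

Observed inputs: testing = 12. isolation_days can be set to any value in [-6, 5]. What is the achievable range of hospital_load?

Substituting into the transmissibility equation gives transmissibility = 2*isolation_days - 15.
This gives R_eff = -2*isolation_days + 12.
Substituting into the exposure equation gives exposure = 4*isolation_days - 18.
This gives hospital_load = 8*isolation_days - 36.
Linear in isolation_days, so extremes are at the endpoints: isolation_days = -6 gives hospital_load = -84; isolation_days = 5 gives hospital_load = 4.

-84 to 4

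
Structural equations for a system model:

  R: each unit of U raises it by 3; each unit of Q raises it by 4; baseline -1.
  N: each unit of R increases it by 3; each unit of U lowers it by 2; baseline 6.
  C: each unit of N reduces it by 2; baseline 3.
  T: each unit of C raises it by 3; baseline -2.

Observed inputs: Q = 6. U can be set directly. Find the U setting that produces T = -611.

Substituting into the R equation gives R = 3*U + 23.
N becomes 7*U + 75.
Substituting into the C equation gives C = -14*U - 147.
Substituting into the T equation gives T = -42*U - 443.
Solve -42*U - 443 = -611: U = (-611 + 443) / -42 = 4.

U = 4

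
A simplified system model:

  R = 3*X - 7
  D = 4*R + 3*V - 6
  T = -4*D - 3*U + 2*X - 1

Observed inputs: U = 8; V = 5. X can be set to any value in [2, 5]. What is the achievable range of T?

-179 to -41

Substituting into the D equation gives D = 12*X - 19.
Substituting into the T equation gives T = -46*X + 51.
Linear in X, so extremes are at the endpoints: X = 2 gives T = -41; X = 5 gives T = -179.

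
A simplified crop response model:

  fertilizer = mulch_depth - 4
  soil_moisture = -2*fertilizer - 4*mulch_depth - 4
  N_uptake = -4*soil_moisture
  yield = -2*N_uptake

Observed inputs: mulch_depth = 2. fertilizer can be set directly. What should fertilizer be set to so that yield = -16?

Intervening on fertilizer fixes its value directly, overriding its dependence on mulch_depth.
Substituting into the soil_moisture equation gives soil_moisture = -2*fertilizer - 12.
N_uptake becomes 8*fertilizer + 48.
So yield = -16*fertilizer - 96.
Solve -16*fertilizer - 96 = -16: fertilizer = (-16 + 96) / -16 = -5.

fertilizer = -5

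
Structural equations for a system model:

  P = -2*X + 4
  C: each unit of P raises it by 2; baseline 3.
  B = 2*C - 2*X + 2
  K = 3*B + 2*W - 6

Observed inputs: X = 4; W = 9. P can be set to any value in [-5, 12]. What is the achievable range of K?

Intervening on P fixes its value directly, overriding its dependence on X.
Substituting into the B equation gives B = 4*P.
Substituting into the K equation gives K = 12*P + 12.
Linear in P, so extremes are at the endpoints: P = -5 gives K = -48; P = 12 gives K = 156.

-48 to 156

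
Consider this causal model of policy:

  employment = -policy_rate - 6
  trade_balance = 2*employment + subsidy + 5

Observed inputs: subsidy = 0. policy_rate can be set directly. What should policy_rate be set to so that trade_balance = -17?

Substituting into the trade_balance equation gives trade_balance = -2*policy_rate - 7.
Solve -2*policy_rate - 7 = -17: policy_rate = (-17 + 7) / -2 = 5.

policy_rate = 5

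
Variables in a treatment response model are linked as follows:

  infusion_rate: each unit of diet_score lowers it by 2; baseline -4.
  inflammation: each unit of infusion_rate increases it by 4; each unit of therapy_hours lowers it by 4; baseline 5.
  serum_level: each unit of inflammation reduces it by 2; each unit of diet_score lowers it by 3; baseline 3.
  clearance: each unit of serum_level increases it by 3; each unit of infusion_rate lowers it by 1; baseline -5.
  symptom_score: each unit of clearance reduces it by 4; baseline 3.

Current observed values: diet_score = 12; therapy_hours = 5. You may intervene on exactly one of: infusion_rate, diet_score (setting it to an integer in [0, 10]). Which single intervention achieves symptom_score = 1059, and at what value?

set infusion_rate = 10

Intervening on infusion_rate: with other inputs at their observed values, symptom_score = 100*infusion_rate + 59. Solving for 1059 gives infusion_rate = 10, within [0, 10].
Intervening on diet_score: symptom_score = -164*diet_score - 773. Reaching 1059 requires diet_score = -458/41, not an integer.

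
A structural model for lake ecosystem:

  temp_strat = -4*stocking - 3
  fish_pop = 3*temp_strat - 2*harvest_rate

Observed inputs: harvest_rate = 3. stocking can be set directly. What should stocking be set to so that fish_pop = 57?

Substituting into the fish_pop equation gives fish_pop = -12*stocking - 15.
Solve -12*stocking - 15 = 57: stocking = (57 + 15) / -12 = -6.

stocking = -6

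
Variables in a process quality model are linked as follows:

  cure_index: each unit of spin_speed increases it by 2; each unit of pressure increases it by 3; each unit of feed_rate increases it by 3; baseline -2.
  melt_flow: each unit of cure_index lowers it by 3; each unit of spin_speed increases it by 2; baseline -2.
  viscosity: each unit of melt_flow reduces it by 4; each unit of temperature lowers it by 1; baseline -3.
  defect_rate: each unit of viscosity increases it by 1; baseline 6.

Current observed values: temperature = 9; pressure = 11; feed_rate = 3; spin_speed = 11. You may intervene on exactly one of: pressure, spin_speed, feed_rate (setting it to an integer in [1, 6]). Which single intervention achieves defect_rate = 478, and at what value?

Intervening on pressure: with other inputs at their observed values, defect_rate = 36*pressure + 262. Solving for 478 gives pressure = 6, within [1, 6].
Intervening on spin_speed: defect_rate = 16*spin_speed + 482. Reaching 478 requires spin_speed = -1/4, not an integer.
Intervening on feed_rate: defect_rate = 36*feed_rate + 550. Reaching 478 requires feed_rate = -2, outside [1, 6].

set pressure = 6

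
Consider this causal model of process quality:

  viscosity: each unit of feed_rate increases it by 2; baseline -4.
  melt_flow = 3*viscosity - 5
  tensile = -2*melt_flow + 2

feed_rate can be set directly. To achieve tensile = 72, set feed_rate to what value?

Substituting into the melt_flow equation gives melt_flow = 6*feed_rate - 17.
Substituting into the tensile equation gives tensile = -12*feed_rate + 36.
Solve -12*feed_rate + 36 = 72: feed_rate = (72 - 36) / -12 = -3.

feed_rate = -3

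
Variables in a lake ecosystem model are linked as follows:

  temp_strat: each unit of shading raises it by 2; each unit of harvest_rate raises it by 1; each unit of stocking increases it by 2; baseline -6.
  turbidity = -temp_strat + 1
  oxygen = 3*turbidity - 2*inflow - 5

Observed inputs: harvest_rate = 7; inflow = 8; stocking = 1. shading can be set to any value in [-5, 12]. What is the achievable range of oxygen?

Substituting into the temp_strat equation gives temp_strat = 2*shading + 3.
Substituting into the turbidity equation gives turbidity = -2*shading - 2.
So oxygen = -6*shading - 27.
Linear in shading, so extremes are at the endpoints: shading = -5 gives oxygen = 3; shading = 12 gives oxygen = -99.

-99 to 3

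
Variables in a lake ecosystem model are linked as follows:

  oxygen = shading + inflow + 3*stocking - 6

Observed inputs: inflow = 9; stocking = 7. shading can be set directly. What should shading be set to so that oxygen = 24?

Substituting into the oxygen equation gives oxygen = shading + 24.
Solve shading + 24 = 24: shading = (24 - 24) / 1 = 0.

shading = 0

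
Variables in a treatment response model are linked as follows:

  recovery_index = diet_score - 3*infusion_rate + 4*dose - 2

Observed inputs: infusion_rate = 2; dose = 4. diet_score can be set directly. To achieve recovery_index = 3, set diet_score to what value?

Substituting into the recovery_index equation gives recovery_index = diet_score + 8.
Solve diet_score + 8 = 3: diet_score = (3 - 8) / 1 = -5.

diet_score = -5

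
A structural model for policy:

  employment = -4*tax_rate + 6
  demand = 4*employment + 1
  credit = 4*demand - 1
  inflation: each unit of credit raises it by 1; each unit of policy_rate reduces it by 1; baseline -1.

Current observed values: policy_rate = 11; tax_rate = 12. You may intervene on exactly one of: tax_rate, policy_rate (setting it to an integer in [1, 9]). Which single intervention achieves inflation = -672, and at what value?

set policy_rate = 2

Intervening on tax_rate: inflation = -64*tax_rate + 87. Reaching -672 requires tax_rate = 759/64, not an integer.
Intervening on policy_rate: with other inputs at their observed values, inflation = -policy_rate - 670. Solving for -672 gives policy_rate = 2, within [1, 9].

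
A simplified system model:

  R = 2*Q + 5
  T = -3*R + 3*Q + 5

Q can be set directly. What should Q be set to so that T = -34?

Q = 8

Substituting into the T equation gives T = -3*Q - 10.
Solve -3*Q - 10 = -34: Q = (-34 + 10) / -3 = 8.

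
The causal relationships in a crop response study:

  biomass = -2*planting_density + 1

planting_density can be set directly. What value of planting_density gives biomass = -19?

Solve -2*planting_density + 1 = -19: planting_density = (-19 - 1) / -2 = 10.

planting_density = 10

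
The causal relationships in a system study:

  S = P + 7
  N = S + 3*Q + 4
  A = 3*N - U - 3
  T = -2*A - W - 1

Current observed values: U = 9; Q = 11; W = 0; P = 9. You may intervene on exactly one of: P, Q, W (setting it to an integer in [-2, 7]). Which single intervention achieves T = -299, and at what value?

Intervening on P: T = -6*P - 241. Reaching -299 requires P = 29/3, not an integer.
Intervening on Q: T = -18*Q - 97. Reaching -299 requires Q = 101/9, not an integer.
Intervening on W: with other inputs at their observed values, T = -W - 295. Solving for -299 gives W = 4, within [-2, 7].

set W = 4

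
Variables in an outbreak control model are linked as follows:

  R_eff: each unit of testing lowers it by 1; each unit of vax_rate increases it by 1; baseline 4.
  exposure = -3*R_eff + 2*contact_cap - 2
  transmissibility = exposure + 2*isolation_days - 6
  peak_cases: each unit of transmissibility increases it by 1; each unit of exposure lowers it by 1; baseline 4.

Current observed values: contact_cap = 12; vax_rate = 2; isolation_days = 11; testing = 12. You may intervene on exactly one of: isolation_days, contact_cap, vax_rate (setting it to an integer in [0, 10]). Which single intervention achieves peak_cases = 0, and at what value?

Intervening on isolation_days: with other inputs at their observed values, peak_cases = 2*isolation_days - 2. Solving for 0 gives isolation_days = 1, within [0, 10].
Intervening on contact_cap: the paths from contact_cap to peak_cases cancel (net effect zero), leaving peak_cases = 20; 0 is unreachable this way.
Intervening on vax_rate: the paths from vax_rate to peak_cases cancel (net effect zero), leaving peak_cases = 20; 0 is unreachable this way.

set isolation_days = 1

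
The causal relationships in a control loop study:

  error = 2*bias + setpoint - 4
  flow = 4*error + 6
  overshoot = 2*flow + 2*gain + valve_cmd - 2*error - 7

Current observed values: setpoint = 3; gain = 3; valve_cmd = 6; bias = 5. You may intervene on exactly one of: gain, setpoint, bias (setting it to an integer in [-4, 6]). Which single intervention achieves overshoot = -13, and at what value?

Intervening on gain: overshoot = 2*gain + 65. Reaching -13 requires gain = -39, outside [-4, 6].
Intervening on setpoint: overshoot = 6*setpoint + 53. Reaching -13 requires setpoint = -11, outside [-4, 6].
Intervening on bias: with other inputs at their observed values, overshoot = 12*bias + 11. Solving for -13 gives bias = -2, within [-4, 6].

set bias = -2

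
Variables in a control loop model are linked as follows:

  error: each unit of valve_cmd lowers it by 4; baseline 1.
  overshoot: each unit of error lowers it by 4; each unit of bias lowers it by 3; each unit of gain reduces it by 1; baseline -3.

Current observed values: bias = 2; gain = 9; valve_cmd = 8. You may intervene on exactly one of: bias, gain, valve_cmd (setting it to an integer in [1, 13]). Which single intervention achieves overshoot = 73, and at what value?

Intervening on bias: with other inputs at their observed values, overshoot = -3*bias + 112. Solving for 73 gives bias = 13, within [1, 13].
Intervening on gain: overshoot = -gain + 115. Reaching 73 requires gain = 42, outside [1, 13].
Intervening on valve_cmd: overshoot = 16*valve_cmd - 22. Reaching 73 requires valve_cmd = 95/16, not an integer.

set bias = 13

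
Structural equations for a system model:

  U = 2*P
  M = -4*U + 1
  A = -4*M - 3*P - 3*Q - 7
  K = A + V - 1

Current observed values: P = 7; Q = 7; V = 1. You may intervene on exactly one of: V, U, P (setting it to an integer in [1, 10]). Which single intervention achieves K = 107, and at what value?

Intervening on V: K = V + 170. Reaching 107 requires V = -63, outside [1, 10].
Intervening on U: with other inputs at their observed values, K = 16*U - 53. Solving for 107 gives U = 10, within [1, 10].
Intervening on P: K = 29*P - 32. Reaching 107 requires P = 139/29, not an integer.

set U = 10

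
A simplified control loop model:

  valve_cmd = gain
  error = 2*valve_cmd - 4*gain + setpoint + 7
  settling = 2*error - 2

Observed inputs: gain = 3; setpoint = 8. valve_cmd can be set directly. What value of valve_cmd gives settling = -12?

valve_cmd = -4

Intervening on valve_cmd fixes its value directly, overriding its dependence on gain.
Substituting into the error equation gives error = 2*valve_cmd + 3.
This gives settling = 4*valve_cmd + 4.
Solve 4*valve_cmd + 4 = -12: valve_cmd = (-12 - 4) / 4 = -4.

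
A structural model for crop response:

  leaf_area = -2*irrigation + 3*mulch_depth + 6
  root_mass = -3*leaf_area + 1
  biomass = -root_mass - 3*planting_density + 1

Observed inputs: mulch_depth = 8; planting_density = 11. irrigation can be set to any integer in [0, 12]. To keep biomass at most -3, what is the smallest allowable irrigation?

irrigation = 10

Substituting into the leaf_area equation gives leaf_area = -2*irrigation + 30.
This gives root_mass = 6*irrigation - 89.
This gives biomass = -6*irrigation + 57.
Require -6*irrigation + 57 ≤ -3, so irrigation ≥ 10.
The smallest integer in [0, 12] satisfying this is 10.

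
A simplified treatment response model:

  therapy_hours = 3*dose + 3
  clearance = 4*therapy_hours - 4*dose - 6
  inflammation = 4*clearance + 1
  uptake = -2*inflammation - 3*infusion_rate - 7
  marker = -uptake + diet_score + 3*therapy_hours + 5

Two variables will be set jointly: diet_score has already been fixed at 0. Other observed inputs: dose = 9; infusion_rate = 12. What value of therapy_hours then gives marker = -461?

With diet_score held at 0:
Intervening on therapy_hours fixes its value directly, overriding its dependence on dose.
Substituting into the clearance equation gives clearance = 4*therapy_hours - 42.
Substituting into the inflammation equation gives inflammation = 16*therapy_hours - 167.
This gives uptake = -32*therapy_hours + 291.
So marker = 35*therapy_hours - 286.
Solve 35*therapy_hours - 286 = -461: therapy_hours = (-461 + 286) / 35 = -5.

therapy_hours = -5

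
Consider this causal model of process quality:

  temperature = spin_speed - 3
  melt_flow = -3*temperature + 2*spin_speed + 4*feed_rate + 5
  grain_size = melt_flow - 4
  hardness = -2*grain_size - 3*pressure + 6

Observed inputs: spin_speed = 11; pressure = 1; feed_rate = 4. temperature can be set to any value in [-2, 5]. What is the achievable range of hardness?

Intervening on temperature fixes its value directly, overriding its dependence on spin_speed.
Substituting into the melt_flow equation gives melt_flow = -3*temperature + 43.
This gives grain_size = -3*temperature + 39.
This gives hardness = 6*temperature - 75.
Linear in temperature, so extremes are at the endpoints: temperature = -2 gives hardness = -87; temperature = 5 gives hardness = -45.

-87 to -45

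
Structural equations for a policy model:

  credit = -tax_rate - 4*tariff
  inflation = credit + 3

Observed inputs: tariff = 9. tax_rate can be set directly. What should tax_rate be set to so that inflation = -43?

tax_rate = 10

Substituting into the credit equation gives credit = -tax_rate - 36.
Substituting into the inflation equation gives inflation = -tax_rate - 33.
Solve -tax_rate - 33 = -43: tax_rate = (-43 + 33) / -1 = 10.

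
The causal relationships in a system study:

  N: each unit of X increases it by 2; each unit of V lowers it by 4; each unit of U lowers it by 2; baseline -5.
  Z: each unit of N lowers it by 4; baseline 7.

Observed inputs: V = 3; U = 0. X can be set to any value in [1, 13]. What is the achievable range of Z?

Substituting into the N equation gives N = 2*X - 17.
Z becomes -8*X + 75.
Linear in X, so extremes are at the endpoints: X = 1 gives Z = 67; X = 13 gives Z = -29.

-29 to 67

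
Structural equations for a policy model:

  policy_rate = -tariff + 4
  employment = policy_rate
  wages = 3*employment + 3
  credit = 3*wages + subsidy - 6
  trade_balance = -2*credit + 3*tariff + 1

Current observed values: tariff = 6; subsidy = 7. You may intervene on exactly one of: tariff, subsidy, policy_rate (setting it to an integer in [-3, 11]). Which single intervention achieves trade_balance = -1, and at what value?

set policy_rate = 0

Intervening on tariff: trade_balance = 21*tariff - 91. Reaching -1 requires tariff = 30/7, not an integer.
Intervening on subsidy: trade_balance = -2*subsidy + 49. Reaching -1 requires subsidy = 25, outside [-3, 11].
Intervening on policy_rate: with other inputs at their observed values, trade_balance = -18*policy_rate - 1. Solving for -1 gives policy_rate = 0, within [-3, 11].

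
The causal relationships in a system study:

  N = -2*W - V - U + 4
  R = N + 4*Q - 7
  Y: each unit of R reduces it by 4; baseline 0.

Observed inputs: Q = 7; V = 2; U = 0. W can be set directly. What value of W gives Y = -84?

W = 1

Substituting into the N equation gives N = -2*W + 2.
Substituting into the R equation gives R = -2*W + 23.
Substituting into the Y equation gives Y = 8*W - 92.
Solve 8*W - 92 = -84: W = (-84 + 92) / 8 = 1.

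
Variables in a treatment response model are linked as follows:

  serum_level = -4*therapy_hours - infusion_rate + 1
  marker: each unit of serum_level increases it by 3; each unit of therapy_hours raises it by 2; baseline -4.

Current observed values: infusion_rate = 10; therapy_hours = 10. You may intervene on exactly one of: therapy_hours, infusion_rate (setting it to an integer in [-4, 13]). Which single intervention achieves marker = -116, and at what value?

set infusion_rate = 5

Intervening on therapy_hours: marker = -10*therapy_hours - 31. Reaching -116 requires therapy_hours = 17/2, not an integer.
Intervening on infusion_rate: with other inputs at their observed values, marker = -3*infusion_rate - 101. Solving for -116 gives infusion_rate = 5, within [-4, 13].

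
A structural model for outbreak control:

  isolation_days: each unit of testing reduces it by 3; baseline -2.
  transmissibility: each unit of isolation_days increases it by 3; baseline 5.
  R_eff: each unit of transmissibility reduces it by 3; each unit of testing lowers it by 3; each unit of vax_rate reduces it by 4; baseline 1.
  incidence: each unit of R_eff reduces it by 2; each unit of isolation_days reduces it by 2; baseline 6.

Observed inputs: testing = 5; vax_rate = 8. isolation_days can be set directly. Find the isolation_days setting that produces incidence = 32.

isolation_days = -6

Intervening on isolation_days fixes its value directly, overriding its dependence on testing.
Substituting into the R_eff equation gives R_eff = -9*isolation_days - 61.
So incidence = 16*isolation_days + 128.
Solve 16*isolation_days + 128 = 32: isolation_days = (32 - 128) / 16 = -6.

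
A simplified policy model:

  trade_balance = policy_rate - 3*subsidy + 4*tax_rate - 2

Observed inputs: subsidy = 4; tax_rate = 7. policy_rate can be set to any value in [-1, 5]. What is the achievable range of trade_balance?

13 to 19

Substituting into the trade_balance equation gives trade_balance = policy_rate + 14.
Linear in policy_rate, so extremes are at the endpoints: policy_rate = -1 gives trade_balance = 13; policy_rate = 5 gives trade_balance = 19.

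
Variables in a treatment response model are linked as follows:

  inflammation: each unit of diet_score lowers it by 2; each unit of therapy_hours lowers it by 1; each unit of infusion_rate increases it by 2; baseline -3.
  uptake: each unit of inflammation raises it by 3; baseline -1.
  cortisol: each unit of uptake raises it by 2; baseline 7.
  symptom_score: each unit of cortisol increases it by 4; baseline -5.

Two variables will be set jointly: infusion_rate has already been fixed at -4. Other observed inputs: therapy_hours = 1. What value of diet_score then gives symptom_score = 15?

With infusion_rate held at -4:
Substituting into the inflammation equation gives inflammation = -2*diet_score - 12.
Substituting into the uptake equation gives uptake = -6*diet_score - 37.
Substituting into the cortisol equation gives cortisol = -12*diet_score - 67.
symptom_score becomes -48*diet_score - 273.
Solve -48*diet_score - 273 = 15: diet_score = (15 + 273) / -48 = -6.

diet_score = -6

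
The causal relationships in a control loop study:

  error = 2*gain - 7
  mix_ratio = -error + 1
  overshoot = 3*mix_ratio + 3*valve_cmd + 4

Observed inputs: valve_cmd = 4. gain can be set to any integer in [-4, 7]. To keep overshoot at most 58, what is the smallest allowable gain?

Substituting into the mix_ratio equation gives mix_ratio = -2*gain + 8.
Substituting into the overshoot equation gives overshoot = -6*gain + 40.
Require -6*gain + 40 ≤ 58, so gain ≥ -3.
The smallest integer in [-4, 7] satisfying this is -3.

gain = -3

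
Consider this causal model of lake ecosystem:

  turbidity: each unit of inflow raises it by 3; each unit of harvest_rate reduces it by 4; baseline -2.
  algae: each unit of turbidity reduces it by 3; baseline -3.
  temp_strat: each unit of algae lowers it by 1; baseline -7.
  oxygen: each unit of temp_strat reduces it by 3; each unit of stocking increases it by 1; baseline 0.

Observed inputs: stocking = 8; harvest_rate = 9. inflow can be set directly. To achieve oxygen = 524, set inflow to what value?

Substituting into the turbidity equation gives turbidity = 3*inflow - 38.
Substituting into the algae equation gives algae = -9*inflow + 111.
So temp_strat = 9*inflow - 118.
Substituting into the oxygen equation gives oxygen = -27*inflow + 362.
Solve -27*inflow + 362 = 524: inflow = (524 - 362) / -27 = -6.

inflow = -6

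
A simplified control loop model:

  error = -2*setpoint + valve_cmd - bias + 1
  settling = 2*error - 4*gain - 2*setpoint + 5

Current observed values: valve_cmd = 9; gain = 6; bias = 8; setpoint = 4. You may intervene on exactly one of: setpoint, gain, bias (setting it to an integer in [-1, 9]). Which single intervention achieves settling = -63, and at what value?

set setpoint = 8

Intervening on setpoint: with other inputs at their observed values, settling = -6*setpoint - 15. Solving for -63 gives setpoint = 8, within [-1, 9].
Intervening on gain: settling = -4*gain - 15. Reaching -63 requires gain = 12, outside [-1, 9].
Intervening on bias: settling = -2*bias - 23. Reaching -63 requires bias = 20, outside [-1, 9].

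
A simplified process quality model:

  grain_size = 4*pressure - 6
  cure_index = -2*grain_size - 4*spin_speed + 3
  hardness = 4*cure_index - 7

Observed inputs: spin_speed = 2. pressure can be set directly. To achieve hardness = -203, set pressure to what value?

Substituting into the cure_index equation gives cure_index = -8*pressure + 7.
Substituting into the hardness equation gives hardness = -32*pressure + 21.
Solve -32*pressure + 21 = -203: pressure = (-203 - 21) / -32 = 7.

pressure = 7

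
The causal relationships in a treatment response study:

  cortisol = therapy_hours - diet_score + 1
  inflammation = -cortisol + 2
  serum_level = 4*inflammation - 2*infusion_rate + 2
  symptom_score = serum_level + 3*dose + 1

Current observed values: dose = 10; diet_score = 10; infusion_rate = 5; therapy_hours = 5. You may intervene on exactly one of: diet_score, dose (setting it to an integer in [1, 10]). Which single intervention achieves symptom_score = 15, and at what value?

Intervening on diet_score: with other inputs at their observed values, symptom_score = 4*diet_score + 7. Solving for 15 gives diet_score = 2, within [1, 10].
Intervening on dose: symptom_score = 3*dose + 17. Reaching 15 requires dose = -2/3, not an integer.

set diet_score = 2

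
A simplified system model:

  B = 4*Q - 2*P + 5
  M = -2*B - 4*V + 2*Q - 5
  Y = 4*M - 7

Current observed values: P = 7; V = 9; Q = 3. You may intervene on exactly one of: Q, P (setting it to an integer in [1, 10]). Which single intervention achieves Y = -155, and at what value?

set P = 8

Intervening on Q: Y = -24*Q - 99. Reaching -155 requires Q = 7/3, not an integer.
Intervening on P: with other inputs at their observed values, Y = 16*P - 283. Solving for -155 gives P = 8, within [1, 10].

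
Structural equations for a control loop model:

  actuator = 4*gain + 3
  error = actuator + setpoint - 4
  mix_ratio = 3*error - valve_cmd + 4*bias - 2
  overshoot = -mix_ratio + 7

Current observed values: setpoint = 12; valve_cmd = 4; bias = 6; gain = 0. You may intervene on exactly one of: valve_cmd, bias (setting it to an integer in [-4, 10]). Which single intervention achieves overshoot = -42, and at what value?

set valve_cmd = 6

Intervening on valve_cmd: with other inputs at their observed values, overshoot = valve_cmd - 48. Solving for -42 gives valve_cmd = 6, within [-4, 10].
Intervening on bias: overshoot = -4*bias - 20. Reaching -42 requires bias = 11/2, not an integer.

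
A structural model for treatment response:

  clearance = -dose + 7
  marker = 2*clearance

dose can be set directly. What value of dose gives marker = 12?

dose = 1

Substituting into the marker equation gives marker = -2*dose + 14.
Solve -2*dose + 14 = 12: dose = (12 - 14) / -2 = 1.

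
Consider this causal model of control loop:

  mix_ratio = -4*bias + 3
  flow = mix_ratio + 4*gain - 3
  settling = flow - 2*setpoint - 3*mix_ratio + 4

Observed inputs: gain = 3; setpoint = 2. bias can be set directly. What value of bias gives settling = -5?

Substituting into the flow equation gives flow = -4*bias + 12.
settling becomes 8*bias + 3.
Solve 8*bias + 3 = -5: bias = (-5 - 3) / 8 = -1.

bias = -1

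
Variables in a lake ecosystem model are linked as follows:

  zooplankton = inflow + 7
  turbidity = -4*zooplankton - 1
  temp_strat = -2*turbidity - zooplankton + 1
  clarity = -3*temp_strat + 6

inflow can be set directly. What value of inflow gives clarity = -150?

Substituting into the turbidity equation gives turbidity = -4*inflow - 29.
Substituting into the temp_strat equation gives temp_strat = 7*inflow + 52.
clarity becomes -21*inflow - 150.
Solve -21*inflow - 150 = -150: inflow = (-150 + 150) / -21 = 0.

inflow = 0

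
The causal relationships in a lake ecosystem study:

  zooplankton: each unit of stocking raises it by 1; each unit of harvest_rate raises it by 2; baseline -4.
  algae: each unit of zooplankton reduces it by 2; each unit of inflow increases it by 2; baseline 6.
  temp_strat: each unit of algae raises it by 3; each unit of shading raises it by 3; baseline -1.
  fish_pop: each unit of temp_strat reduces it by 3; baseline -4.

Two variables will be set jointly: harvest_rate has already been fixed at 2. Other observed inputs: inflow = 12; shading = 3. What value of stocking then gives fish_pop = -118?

With harvest_rate held at 2:
Substituting into the zooplankton equation gives zooplankton = stocking.
Substituting into the algae equation gives algae = -2*stocking + 30.
This gives temp_strat = -6*stocking + 98.
So fish_pop = 18*stocking - 298.
Solve 18*stocking - 298 = -118: stocking = (-118 + 298) / 18 = 10.

stocking = 10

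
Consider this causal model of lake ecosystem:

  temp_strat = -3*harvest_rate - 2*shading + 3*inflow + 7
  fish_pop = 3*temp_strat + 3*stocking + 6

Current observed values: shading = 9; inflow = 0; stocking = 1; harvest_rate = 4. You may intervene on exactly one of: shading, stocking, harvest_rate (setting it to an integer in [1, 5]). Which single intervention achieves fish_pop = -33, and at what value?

Intervening on shading: fish_pop = -6*shading - 6. Reaching -33 requires shading = 9/2, not an integer.
Intervening on stocking: fish_pop = 3*stocking - 63. Reaching -33 requires stocking = 10, outside [1, 5].
Intervening on harvest_rate: with other inputs at their observed values, fish_pop = -9*harvest_rate - 24. Solving for -33 gives harvest_rate = 1, within [1, 5].

set harvest_rate = 1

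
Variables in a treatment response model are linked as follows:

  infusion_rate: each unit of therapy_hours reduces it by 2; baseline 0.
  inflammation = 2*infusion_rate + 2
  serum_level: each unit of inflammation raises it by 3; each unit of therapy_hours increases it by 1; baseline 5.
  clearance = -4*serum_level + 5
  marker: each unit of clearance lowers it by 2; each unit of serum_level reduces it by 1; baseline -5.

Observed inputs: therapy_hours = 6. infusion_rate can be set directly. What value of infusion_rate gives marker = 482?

infusion_rate = 9

Intervening on infusion_rate fixes its value directly, overriding its dependence on therapy_hours.
Substituting into the serum_level equation gives serum_level = 6*infusion_rate + 17.
This gives clearance = -24*infusion_rate - 63.
This gives marker = 42*infusion_rate + 104.
Solve 42*infusion_rate + 104 = 482: infusion_rate = (482 - 104) / 42 = 9.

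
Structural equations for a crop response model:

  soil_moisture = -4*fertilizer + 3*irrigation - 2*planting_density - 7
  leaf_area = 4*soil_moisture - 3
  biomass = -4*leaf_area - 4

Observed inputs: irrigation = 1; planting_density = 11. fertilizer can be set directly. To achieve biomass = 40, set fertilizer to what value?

Substituting into the soil_moisture equation gives soil_moisture = -4*fertilizer - 26.
Substituting into the leaf_area equation gives leaf_area = -16*fertilizer - 107.
biomass becomes 64*fertilizer + 424.
Solve 64*fertilizer + 424 = 40: fertilizer = (40 - 424) / 64 = -6.

fertilizer = -6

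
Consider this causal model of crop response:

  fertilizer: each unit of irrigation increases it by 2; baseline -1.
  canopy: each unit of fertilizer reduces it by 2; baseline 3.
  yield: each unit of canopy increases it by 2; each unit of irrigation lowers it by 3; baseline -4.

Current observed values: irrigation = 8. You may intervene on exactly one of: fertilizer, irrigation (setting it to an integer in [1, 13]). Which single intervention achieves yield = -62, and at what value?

Intervening on fertilizer: with other inputs at their observed values, yield = -4*fertilizer - 22. Solving for -62 gives fertilizer = 10, within [1, 13].
Intervening on irrigation: yield = -11*irrigation + 6. Reaching -62 requires irrigation = 68/11, not an integer.

set fertilizer = 10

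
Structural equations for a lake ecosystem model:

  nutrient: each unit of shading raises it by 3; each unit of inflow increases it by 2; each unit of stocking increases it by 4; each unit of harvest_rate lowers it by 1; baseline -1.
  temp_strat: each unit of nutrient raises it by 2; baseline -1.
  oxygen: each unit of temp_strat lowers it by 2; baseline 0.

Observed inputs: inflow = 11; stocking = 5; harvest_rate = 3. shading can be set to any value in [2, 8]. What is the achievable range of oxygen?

Substituting into the nutrient equation gives nutrient = 3*shading + 38.
Substituting into the temp_strat equation gives temp_strat = 6*shading + 75.
Substituting into the oxygen equation gives oxygen = -12*shading - 150.
Linear in shading, so extremes are at the endpoints: shading = 2 gives oxygen = -174; shading = 8 gives oxygen = -246.

-246 to -174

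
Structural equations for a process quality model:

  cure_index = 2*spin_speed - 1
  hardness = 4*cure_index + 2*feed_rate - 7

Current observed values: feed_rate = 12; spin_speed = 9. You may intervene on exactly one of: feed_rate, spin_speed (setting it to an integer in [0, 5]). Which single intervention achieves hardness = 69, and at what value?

Intervening on feed_rate: with other inputs at their observed values, hardness = 2*feed_rate + 61. Solving for 69 gives feed_rate = 4, within [0, 5].
Intervening on spin_speed: hardness = 8*spin_speed + 13. Reaching 69 requires spin_speed = 7, outside [0, 5].

set feed_rate = 4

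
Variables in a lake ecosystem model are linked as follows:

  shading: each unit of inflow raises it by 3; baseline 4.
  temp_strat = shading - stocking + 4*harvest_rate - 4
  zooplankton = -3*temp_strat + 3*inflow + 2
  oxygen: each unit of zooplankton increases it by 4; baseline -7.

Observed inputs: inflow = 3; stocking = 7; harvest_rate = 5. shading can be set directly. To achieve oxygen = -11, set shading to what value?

shading = -5

Intervening on shading fixes its value directly, overriding its dependence on inflow.
Substituting into the temp_strat equation gives temp_strat = shading + 9.
So zooplankton = -3*shading - 16.
oxygen becomes -12*shading - 71.
Solve -12*shading - 71 = -11: shading = (-11 + 71) / -12 = -5.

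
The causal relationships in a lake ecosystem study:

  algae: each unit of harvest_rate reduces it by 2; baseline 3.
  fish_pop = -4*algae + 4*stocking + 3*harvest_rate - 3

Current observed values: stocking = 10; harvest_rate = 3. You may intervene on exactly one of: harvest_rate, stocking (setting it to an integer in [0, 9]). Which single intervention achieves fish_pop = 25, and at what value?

set harvest_rate = 0

Intervening on harvest_rate: with other inputs at their observed values, fish_pop = 11*harvest_rate + 25. Solving for 25 gives harvest_rate = 0, within [0, 9].
Intervening on stocking: fish_pop = 4*stocking + 18. Reaching 25 requires stocking = 7/4, not an integer.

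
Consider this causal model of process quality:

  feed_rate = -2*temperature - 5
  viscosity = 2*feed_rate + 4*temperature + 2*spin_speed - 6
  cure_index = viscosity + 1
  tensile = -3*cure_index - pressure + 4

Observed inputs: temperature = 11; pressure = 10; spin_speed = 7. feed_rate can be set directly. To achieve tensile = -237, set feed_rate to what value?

feed_rate = 12

Intervening on feed_rate fixes its value directly, overriding its dependence on temperature.
Substituting into the viscosity equation gives viscosity = 2*feed_rate + 52.
This gives cure_index = 2*feed_rate + 53.
Substituting into the tensile equation gives tensile = -6*feed_rate - 165.
Solve -6*feed_rate - 165 = -237: feed_rate = (-237 + 165) / -6 = 12.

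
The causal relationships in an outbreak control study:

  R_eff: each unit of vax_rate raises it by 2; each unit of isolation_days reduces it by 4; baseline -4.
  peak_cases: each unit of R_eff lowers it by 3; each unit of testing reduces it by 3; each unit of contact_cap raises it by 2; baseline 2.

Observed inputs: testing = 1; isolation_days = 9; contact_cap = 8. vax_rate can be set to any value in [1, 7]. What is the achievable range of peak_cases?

93 to 129

Substituting into the R_eff equation gives R_eff = 2*vax_rate - 40.
peak_cases becomes -6*vax_rate + 135.
Linear in vax_rate, so extremes are at the endpoints: vax_rate = 1 gives peak_cases = 129; vax_rate = 7 gives peak_cases = 93.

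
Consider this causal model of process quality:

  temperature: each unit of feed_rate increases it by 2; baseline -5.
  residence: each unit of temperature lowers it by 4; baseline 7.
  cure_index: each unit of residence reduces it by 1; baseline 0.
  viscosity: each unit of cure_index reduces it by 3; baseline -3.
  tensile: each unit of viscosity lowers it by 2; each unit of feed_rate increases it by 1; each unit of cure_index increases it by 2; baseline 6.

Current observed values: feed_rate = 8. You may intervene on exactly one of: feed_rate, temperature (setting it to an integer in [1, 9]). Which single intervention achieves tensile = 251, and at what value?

set feed_rate = 7

Intervening on feed_rate: with other inputs at their observed values, tensile = 65*feed_rate - 204. Solving for 251 gives feed_rate = 7, within [1, 9].
Intervening on temperature: tensile = 32*temperature - 36. Reaching 251 requires temperature = 287/32, not an integer.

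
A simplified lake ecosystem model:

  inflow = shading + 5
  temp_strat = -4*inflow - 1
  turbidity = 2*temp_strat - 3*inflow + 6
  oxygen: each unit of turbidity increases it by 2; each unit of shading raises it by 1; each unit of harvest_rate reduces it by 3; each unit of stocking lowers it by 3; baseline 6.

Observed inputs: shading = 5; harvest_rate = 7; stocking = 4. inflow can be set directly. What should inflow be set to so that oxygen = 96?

Intervening on inflow fixes its value directly, overriding its dependence on shading.
Substituting into the turbidity equation gives turbidity = -11*inflow + 4.
Substituting into the oxygen equation gives oxygen = -22*inflow - 14.
Solve -22*inflow - 14 = 96: inflow = (96 + 14) / -22 = -5.

inflow = -5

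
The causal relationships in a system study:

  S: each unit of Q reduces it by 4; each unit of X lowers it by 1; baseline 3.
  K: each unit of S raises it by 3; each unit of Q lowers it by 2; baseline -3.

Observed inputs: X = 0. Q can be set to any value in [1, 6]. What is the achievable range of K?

Substituting into the S equation gives S = -4*Q + 3.
So K = -14*Q + 6.
Linear in Q, so extremes are at the endpoints: Q = 1 gives K = -8; Q = 6 gives K = -78.

-78 to -8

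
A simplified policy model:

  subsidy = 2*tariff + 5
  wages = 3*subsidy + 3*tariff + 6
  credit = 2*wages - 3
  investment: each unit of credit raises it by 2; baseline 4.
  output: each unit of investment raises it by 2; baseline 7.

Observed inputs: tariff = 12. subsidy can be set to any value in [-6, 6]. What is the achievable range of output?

Intervening on subsidy fixes its value directly, overriding its dependence on tariff.
Substituting into the wages equation gives wages = 3*subsidy + 42.
Substituting into the credit equation gives credit = 6*subsidy + 81.
investment becomes 12*subsidy + 166.
Substituting into the output equation gives output = 24*subsidy + 339.
Linear in subsidy, so extremes are at the endpoints: subsidy = -6 gives output = 195; subsidy = 6 gives output = 483.

195 to 483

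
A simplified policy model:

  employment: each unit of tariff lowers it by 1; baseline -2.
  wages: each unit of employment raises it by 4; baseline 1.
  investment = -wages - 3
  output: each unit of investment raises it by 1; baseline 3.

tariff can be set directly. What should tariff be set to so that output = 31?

Substituting into the wages equation gives wages = -4*tariff - 7.
Substituting into the investment equation gives investment = 4*tariff + 4.
Substituting into the output equation gives output = 4*tariff + 7.
Solve 4*tariff + 7 = 31: tariff = (31 - 7) / 4 = 6.

tariff = 6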